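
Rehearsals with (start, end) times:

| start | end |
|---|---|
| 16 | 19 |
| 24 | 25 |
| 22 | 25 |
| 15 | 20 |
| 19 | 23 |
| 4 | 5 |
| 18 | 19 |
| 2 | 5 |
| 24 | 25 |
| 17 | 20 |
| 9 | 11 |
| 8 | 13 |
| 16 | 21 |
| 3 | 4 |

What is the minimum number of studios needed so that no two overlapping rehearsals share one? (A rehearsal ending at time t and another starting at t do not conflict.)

5

starts: [2, 3, 4, 8, 9, 15, 16, 16, 17, 18, 19, 22, 24, 24]
ends:   [4, 5, 5, 11, 13, 19, 19, 20, 20, 21, 23, 25, 25, 25]
s2→1 s3→2 e4→1 s4→2 e5→1 e5→0 s8→1 s9→2 e11→1 e13→0 s15→1 s16→2 s16→3 s17→4 s18→5  — peak 5.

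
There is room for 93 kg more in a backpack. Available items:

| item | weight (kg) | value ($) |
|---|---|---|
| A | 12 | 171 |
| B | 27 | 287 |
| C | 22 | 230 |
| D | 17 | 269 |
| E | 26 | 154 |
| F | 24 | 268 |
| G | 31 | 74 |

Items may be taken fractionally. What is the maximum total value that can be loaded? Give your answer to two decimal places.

Sort by value per unit weight and fill in that order.
Order: D (269/17=15.82) > A (171/12=14.25) > F (268/24=11.17) > B (287/27=10.63) > C (230/22=10.45) > E (154/26=5.92) > G (74/31=2.39)
Fill: take D (17 @ 269) → take A (12 @ 171) → take F (24 @ 268) → take B (27 @ 287) → take 13/22 of C → 135.91; 93/93 used.
Total value = 1130.91

1130.91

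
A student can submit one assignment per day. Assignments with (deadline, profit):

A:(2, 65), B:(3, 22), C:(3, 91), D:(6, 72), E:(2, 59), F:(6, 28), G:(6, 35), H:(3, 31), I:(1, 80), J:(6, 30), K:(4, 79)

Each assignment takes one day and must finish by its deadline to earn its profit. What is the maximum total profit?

By profit: C(d3,91), I(d1,80), K(d4,79), D(d6,72), A(d2,65), E(d2,59), G(d6,35), H(d3,31), J(d6,30), F(d6,28), B(d3,22)
C→slot 3; I→slot 1; K→slot 4; D→slot 6; A→slot 2; E skipped; G→slot 5; H skipped; J skipped; F skipped; B skipped.
Profit = 80 + 65 + 91 + 79 + 35 + 72 = 422

422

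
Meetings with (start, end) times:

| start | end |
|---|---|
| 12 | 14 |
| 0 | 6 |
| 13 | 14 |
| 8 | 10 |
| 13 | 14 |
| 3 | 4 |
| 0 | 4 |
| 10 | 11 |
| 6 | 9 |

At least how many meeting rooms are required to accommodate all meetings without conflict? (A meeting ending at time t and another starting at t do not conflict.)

starts: [0, 0, 3, 6, 8, 10, 12, 13, 13]
ends:   [4, 4, 6, 9, 10, 11, 14, 14, 14]
s0→1 s0→2 s3→3  — peak 3.

3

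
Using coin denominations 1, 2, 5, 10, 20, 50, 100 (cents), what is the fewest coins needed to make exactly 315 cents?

Use the largest denomination that fits, subtract, and repeat.
315 = 3×100 + 1×10 + 1×5
Total coins = 3 + 1 + 1 = 5

5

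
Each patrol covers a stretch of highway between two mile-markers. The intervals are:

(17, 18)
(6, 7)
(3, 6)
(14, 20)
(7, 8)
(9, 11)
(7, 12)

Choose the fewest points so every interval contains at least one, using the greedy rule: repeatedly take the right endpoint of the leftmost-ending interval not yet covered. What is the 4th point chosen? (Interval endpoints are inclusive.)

Sorted: [3,6] [6,7] [7,8] [9,11] [7,12] [17,18] [14,20]
{[3,6],[6,7]} hit by 6; {[7,8]} hit by 8; {[9,11],[7,12]} hit by 11; {[17,18],[14,20]} hit by 18.
Points: 6, 8, 11, 18 (4 total).

18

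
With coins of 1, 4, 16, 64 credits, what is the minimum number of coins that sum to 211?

7

Greedy: take as many of the largest coin as possible, then repeat with the remainder.
211 = 3×64 + 1×16 + 3×1
Total coins = 3 + 1 + 3 = 7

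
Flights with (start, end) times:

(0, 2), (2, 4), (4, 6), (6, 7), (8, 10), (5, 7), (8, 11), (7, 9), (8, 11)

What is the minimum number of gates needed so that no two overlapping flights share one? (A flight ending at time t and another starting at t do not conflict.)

4

Count concurrent intervals with a sweep; the peak is the room count.
Events (time:±→running): 0:+→1 2:-→0 2:+→1 4:-→0 4:+→1 5:+→2 6:-→1 6:+→2 7:-→1 7:-→0 7:+→1 8:+→2 8:+→3 8:+→4 … peak 4.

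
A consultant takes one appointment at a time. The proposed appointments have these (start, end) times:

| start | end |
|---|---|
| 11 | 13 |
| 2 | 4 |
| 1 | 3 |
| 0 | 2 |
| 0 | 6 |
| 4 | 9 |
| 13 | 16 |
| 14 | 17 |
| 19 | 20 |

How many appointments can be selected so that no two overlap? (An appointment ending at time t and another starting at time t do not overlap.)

6

Order by finish time; keep every interval that doesn't clash with the previous kept one.
By end time: (0,2), (1,3), (2,4), (0,6), (4,9), (11,13), (13,16), (14,17), (19,20).
Pick (0,2); next start ≥ 2 → (2,4); next start ≥ 4 → (4,9); next start ≥ 9 → (11,13); next start ≥ 13 → (13,16); next start ≥ 16 → (19,20).
Selected 6 appointments.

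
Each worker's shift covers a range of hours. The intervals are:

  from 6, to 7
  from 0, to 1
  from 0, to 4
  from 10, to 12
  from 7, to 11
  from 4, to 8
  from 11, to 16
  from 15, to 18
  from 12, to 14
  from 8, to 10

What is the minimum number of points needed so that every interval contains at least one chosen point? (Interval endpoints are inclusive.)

Sorted: [0,1] [0,4] [6,7] [4,8] [8,10] [7,11] [10,12] [12,14] [11,16] [15,18]
{[0,1],[0,4]} hit by 1; {[6,7],[4,8]} hit by 7; {[8,10],[7,11],[10,12]} hit by 10; {[12,14],[11,16]} hit by 14; {[15,18]} hit by 18.
Points: 1, 7, 10, 14, 18 (5 total).

5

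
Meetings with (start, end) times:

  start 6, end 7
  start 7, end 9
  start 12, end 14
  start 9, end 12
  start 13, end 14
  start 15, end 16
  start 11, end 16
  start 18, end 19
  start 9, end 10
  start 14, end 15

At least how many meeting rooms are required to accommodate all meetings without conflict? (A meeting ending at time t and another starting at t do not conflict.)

3

The answer is the maximum number of intervals overlapping at any instant.
starts: [6, 7, 9, 9, 11, 12, 13, 14, 15, 18]
ends:   [7, 9, 10, 12, 14, 14, 15, 16, 16, 19]
s6→1 e7→0 s7→1 e9→0 s9→1 s9→2 e10→1 s11→2 e12→1 s12→2 s13→3  — peak 3.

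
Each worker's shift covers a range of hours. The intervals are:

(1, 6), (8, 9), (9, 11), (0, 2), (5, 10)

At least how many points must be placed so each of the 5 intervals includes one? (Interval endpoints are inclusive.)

2

By right end: [0,2]  [1,6]  [8,9]  [5,10]  [9,11]
[0,2] uncovered → point at 2; [8,9] uncovered → point at 9.
Points: 2, 9 (2 total).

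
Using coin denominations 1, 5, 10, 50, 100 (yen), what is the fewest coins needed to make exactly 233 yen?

233 − 2×100→33 − 3×10→3 − 3×1→0
Total coins = 2 + 3 + 3 = 8

8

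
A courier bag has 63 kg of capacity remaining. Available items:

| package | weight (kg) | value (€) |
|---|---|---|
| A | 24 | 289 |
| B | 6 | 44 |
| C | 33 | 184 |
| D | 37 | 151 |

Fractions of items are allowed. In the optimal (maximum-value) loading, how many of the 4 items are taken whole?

3

Greedy by value/weight ratio, highest first.
Ratios (sorted): A 12.04, B 7.33, C 5.58, D 4.08
take A (24 @ 289); take B (6 @ 44); take C (33 @ 184). Capacity used 63/63.
3 item(s) taken whole.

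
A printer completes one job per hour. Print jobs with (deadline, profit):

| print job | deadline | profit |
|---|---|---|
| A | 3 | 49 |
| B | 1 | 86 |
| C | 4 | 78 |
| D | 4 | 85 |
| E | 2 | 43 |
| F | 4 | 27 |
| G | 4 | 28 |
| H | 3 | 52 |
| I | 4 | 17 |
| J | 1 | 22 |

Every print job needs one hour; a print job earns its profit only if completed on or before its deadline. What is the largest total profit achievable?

301

Sort by profit descending; place each in the latest free slot ≤ its deadline.
Profit order: B=86 D=85 C=78 H=52 A=49 E=43 G=28 F=27 J=22 I=17
Assign: B→slot 1, D→slot 4, C→slot 3, H→slot 2, A skipped, E skipped, G skipped, F skipped, J skipped, I skipped.
Slots: [1:B] [2:H] [3:C] [4:D]
Profit = 86 + 52 + 78 + 85 = 301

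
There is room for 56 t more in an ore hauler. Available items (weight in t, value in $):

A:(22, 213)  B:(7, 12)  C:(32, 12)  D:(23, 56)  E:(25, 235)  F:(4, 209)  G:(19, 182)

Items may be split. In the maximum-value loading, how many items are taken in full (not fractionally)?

Ratios (sorted): F 52.25, A 9.68, G 9.58, E 9.40, D 2.43, B 1.71, C 0.38
take F (4 @ 209); take A (22 @ 213); take G (19 @ 182); take 11/25 of E → 103.40. Capacity used 56/56.
3 item(s) taken whole; one partial (take 11/25 of E).

3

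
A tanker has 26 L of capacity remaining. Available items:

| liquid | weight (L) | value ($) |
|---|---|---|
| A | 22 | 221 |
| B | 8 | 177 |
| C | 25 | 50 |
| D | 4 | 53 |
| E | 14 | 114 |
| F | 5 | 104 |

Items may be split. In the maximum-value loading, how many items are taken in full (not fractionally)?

Greedy by value/weight ratio, highest first.
Ratios (sorted): B 22.12, F 20.80, D 13.25, A 10.05, E 8.14, C 2.00
take B (8 @ 177); take F (5 @ 104); take D (4 @ 53); take 9/22 of A → 90.41. Capacity used 26/26.
3 item(s) taken whole; one partial (take 9/22 of A).

3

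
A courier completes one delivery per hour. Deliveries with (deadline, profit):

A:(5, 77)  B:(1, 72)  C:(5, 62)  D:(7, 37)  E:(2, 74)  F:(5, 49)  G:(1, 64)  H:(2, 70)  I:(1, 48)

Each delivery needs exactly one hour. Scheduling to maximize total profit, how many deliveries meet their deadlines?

6

Sort by profit descending; place each in the latest free slot ≤ its deadline.
Profit order: A=77 E=74 B=72 H=70 G=64 C=62 F=49 I=48 D=37
Assign: A→slot 5, E→slot 2, B→slot 1, H skipped, G skipped, C→slot 4, F→slot 3, I skipped, D→slot 7.
Slots: [1:B] [2:E] [3:F] [4:C] [5:A] [7:D]
6 of 9 scheduled.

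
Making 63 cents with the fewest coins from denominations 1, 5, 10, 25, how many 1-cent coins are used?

3

Greedy: take as many of the largest coin as possible, then repeat with the remainder.
63 = 2×25 + 1×10 + 3×1
Count of 1: 3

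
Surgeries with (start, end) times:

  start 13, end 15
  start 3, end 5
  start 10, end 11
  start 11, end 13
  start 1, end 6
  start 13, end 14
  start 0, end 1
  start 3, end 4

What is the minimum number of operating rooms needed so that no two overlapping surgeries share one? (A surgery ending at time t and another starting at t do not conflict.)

3

Events (time:±→running): 0:+→1 1:-→0 1:+→1 3:+→2 3:+→3 … peak 3.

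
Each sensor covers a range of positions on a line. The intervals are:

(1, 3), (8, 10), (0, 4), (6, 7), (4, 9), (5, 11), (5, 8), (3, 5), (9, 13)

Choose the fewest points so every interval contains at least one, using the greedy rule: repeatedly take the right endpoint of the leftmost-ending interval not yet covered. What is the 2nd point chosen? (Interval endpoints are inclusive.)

By right end: [1,3]  [0,4]  [3,5]  [6,7]  [5,8]  [4,9]  [8,10]  [5,11]  [9,13]
[1,3] uncovered → point at 3; [6,7] uncovered → point at 7; [8,10] uncovered → point at 10.
Points: 3, 7, 10 (3 total).

7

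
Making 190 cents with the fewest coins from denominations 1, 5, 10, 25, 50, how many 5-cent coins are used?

1

190 − 3×50→40 − 1×25→15 − 1×10→5 − 1×5→0
Count of 5: 1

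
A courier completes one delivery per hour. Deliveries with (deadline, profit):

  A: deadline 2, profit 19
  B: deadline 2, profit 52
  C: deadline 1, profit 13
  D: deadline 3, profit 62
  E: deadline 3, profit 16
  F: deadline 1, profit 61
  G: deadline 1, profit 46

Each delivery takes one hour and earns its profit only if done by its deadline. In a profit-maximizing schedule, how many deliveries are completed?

3

Sort by profit descending; place each in the latest free slot ≤ its deadline.
Profit order: D=62 F=61 B=52 G=46 A=19 E=16 C=13
Assign: D→slot 3, F→slot 1, B→slot 2, G skipped, A skipped, E skipped, C skipped.
Slots: [1:F] [2:B] [3:D]
3 of 7 scheduled.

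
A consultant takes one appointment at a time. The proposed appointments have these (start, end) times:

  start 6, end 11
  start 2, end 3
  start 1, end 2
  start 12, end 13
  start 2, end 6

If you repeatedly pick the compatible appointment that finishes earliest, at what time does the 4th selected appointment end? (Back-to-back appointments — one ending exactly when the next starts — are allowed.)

Greedy by earliest finish: after sorting by end time, pick each interval compatible with the last pick.
By end time: (1,2), (2,3), (2,6), (6,11), (12,13).
Pick (1,2); next start ≥ 2 → (2,3); next start ≥ 3 → (6,11); next start ≥ 11 → (12,13).
Selected: (1,2) (2,3) (6,11) (12,13)

13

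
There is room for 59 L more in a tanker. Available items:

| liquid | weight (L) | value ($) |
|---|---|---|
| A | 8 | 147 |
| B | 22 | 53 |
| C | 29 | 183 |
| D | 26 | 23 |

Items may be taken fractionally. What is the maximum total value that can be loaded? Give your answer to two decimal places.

383.00

Ratios (sorted): A 18.38, C 6.31, B 2.41, D 0.88
take A (8 @ 147); take C (29 @ 183); take B (22 @ 53). Capacity used 59/59.
Total value = 383.00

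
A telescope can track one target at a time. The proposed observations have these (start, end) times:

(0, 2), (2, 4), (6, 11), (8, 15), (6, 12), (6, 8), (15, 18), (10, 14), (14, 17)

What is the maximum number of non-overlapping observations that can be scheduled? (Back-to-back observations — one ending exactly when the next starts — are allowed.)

5

Greedy by earliest finish: after sorting by end time, pick each interval compatible with the last pick.
Sorted by end: (0,2)  (2,4)  (6,8)  (6,11)  (6,12)  (10,14)  (8,15)  (14,17)  (15,18)
take (0,2); take (2,4); take (6,8); skip (6,11); take (10,14); skip (8,15); take (14,17); skip (15,18).
Selected 5 observations.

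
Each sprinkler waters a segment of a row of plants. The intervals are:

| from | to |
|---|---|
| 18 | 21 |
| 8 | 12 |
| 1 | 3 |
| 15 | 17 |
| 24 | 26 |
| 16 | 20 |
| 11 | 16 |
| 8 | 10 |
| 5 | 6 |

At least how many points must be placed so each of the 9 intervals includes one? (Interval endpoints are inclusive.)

6

Process intervals by earliest right end; each time one isn't hit yet, stab at its right endpoint.
Sorted: [1,3] [5,6] [8,10] [8,12] [11,16] [15,17] [16,20] [18,21] [24,26]
{[1,3]} hit by 3; {[5,6]} hit by 6; {[8,10],[8,12]} hit by 10; {[11,16],[15,17],[16,20]} hit by 16; {[18,21]} hit by 21; {[24,26]} hit by 26.
Points: 3, 6, 10, 16, 21, 26 (6 total).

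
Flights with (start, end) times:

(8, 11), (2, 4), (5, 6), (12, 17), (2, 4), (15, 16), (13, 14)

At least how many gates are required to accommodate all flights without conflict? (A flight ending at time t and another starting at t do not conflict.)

Events (time:±→running): 2:+→1 2:+→2 … peak 2.

2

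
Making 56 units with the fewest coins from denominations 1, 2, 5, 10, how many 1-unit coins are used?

Greedy: take as many of the largest coin as possible, then repeat with the remainder.
56 = 5×10 + 1×5 + 1×1
Count of 1: 1

1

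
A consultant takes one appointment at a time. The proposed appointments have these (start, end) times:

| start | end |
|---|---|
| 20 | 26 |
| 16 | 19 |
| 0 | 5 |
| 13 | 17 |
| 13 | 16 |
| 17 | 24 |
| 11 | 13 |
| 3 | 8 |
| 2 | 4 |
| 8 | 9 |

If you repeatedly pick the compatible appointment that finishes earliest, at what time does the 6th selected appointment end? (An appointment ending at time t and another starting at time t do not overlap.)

By end time: (2,4), (0,5), (3,8), (8,9), (11,13), (13,16), (13,17), (16,19), (17,24), (20,26).
Pick (2,4); next start ≥ 4 → (8,9); next start ≥ 9 → (11,13); next start ≥ 13 → (13,16); next start ≥ 16 → (16,19); next start ≥ 19 → (20,26).
Selected: (2,4) (8,9) (11,13) (13,16) (16,19) (20,26)

26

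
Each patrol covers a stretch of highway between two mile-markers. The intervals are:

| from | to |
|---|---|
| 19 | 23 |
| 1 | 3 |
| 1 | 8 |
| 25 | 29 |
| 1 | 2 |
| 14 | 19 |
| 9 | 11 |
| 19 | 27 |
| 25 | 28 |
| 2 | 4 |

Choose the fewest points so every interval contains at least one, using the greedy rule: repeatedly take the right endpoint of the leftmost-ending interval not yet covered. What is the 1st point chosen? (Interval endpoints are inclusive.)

2

Process intervals by earliest right end; each time one isn't hit yet, stab at its right endpoint.
By right end: [1,2]  [1,3]  [2,4]  [1,8]  [9,11]  [14,19]  [19,23]  [19,27]  [25,28]  [25,29]
[1,2] uncovered → point at 2; [9,11] uncovered → point at 11; [14,19] uncovered → point at 19; [25,28] uncovered → point at 28.
Points: 2, 11, 19, 28 (4 total).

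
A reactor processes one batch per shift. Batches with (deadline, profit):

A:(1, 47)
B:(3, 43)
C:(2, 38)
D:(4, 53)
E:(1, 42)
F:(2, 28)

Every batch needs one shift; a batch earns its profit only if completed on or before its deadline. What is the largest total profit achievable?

181

By profit: D(d4,53), A(d1,47), B(d3,43), E(d1,42), C(d2,38), F(d2,28)
D→slot 4; A→slot 1; B→slot 3; E skipped; C→slot 2; F skipped.
Profit = 47 + 38 + 43 + 53 = 181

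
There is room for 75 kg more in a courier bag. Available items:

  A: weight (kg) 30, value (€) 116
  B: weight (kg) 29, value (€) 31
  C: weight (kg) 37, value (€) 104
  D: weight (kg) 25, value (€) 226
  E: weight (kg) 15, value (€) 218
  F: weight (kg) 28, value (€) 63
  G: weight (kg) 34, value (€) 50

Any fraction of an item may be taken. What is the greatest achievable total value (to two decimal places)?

Sort by value per unit weight and fill in that order.
Order: E (218/15=14.53) > D (226/25=9.04) > A (116/30=3.87) > C (104/37=2.81) > F (63/28=2.25) > G (50/34=1.47) > B (31/29=1.07)
Fill: take E (15 @ 218) → take D (25 @ 226) → take A (30 @ 116) → take 5/37 of C → 14.05; 75/75 used.
Total value = 574.05

574.05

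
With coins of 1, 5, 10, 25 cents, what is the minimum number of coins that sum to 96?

6

Use the largest denomination that fits, subtract, and repeat.
96 = 3×25 + 2×10 + 1×1
Total coins = 3 + 2 + 1 = 6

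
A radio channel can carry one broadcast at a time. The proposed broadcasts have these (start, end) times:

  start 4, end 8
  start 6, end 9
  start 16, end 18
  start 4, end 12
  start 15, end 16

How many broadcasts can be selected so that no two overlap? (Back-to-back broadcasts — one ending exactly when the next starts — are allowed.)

Greedy by earliest finish: after sorting by end time, pick each interval compatible with the last pick.
Sorted by end: (4,8)  (6,9)  (4,12)  (15,16)  (16,18)
take (4,8); skip (6,9); skip (4,12); take (15,16); take (16,18).
Selected 3 broadcasts.

3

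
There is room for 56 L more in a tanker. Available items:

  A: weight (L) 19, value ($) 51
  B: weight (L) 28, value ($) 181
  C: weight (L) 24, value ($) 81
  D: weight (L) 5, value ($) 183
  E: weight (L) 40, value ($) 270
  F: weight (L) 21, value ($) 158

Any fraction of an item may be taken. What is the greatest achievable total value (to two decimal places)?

Greedy by value/weight ratio, highest first.
Order: D (183/5=36.60) > F (158/21=7.52) > E (270/40=6.75) > B (181/28=6.46) > C (81/24=3.38) > A (51/19=2.68)
Fill: take D (5 @ 183) → take F (21 @ 158) → take 30/40 of E → 202.50; 56/56 used.
Total value = 543.50

543.50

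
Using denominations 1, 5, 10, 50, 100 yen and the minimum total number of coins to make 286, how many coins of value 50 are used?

1

Use the largest denomination that fits, subtract, and repeat.
286 = 2×100 + 1×50 + 3×10 + 1×5 + 1×1
Count of 50: 1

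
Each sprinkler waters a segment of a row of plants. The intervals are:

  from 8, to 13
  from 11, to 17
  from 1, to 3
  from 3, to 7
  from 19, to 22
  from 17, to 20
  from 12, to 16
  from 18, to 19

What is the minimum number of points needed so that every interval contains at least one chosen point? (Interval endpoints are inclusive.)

Process intervals by earliest right end; each time one isn't hit yet, stab at its right endpoint.
Sorted: [1,3] [3,7] [8,13] [12,16] [11,17] [18,19] [17,20] [19,22]
{[1,3],[3,7]} hit by 3; {[8,13],[12,16],[11,17]} hit by 13; {[18,19],[17,20],[19,22]} hit by 19.
Points: 3, 13, 19 (3 total).

3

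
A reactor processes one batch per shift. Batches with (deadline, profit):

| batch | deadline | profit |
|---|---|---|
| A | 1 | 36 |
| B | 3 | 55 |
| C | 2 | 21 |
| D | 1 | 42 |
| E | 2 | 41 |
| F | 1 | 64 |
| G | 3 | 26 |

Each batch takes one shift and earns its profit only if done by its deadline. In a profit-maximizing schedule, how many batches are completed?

3

Take jobs in profit order; each goes to the latest open slot no later than its deadline.
Profit order: F=64 B=55 D=42 E=41 A=36 G=26 C=21
Assign: F→slot 1, B→slot 3, D skipped, E→slot 2, A skipped, G skipped, C skipped.
Slots: [1:F] [2:E] [3:B]
3 of 7 scheduled.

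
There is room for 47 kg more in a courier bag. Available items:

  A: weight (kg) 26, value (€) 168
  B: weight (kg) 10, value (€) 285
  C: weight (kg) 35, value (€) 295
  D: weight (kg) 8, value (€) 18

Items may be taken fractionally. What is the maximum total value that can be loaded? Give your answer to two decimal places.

592.92

Order: B (285/10=28.50) > C (295/35=8.43) > A (168/26=6.46) > D (18/8=2.25)
Fill: take B (10 @ 285) → take C (35 @ 295) → take 2/26 of A → 12.92; 47/47 used.
Total value = 592.92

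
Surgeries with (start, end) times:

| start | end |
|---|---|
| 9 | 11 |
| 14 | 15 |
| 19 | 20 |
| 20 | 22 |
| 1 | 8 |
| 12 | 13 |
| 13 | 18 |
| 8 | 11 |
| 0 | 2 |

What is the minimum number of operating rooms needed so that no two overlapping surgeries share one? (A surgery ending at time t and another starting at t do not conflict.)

Count concurrent intervals with a sweep; the peak is the room count.
starts: [0, 1, 8, 9, 12, 13, 14, 19, 20]
ends:   [2, 8, 11, 11, 13, 15, 18, 20, 22]
s0→1 s1→2  — peak 2.

2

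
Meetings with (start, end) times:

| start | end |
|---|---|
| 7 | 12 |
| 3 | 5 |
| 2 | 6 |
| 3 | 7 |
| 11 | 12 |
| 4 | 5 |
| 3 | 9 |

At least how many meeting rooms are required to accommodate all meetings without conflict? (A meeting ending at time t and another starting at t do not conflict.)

5

The answer is the maximum number of intervals overlapping at any instant.
starts: [2, 3, 3, 3, 4, 7, 11]
ends:   [5, 5, 6, 7, 9, 12, 12]
s2→1 s3→2 s3→3 s3→4 s4→5  — peak 5.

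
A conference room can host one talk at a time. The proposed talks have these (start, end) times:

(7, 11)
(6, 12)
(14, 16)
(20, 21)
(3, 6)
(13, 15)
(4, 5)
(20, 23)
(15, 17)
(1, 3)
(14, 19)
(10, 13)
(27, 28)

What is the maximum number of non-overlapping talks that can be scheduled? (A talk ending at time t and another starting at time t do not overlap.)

7

Order by finish time; keep every interval that doesn't clash with the previous kept one.
Sorted by end: (1,3)  (4,5)  (3,6)  (7,11)  (6,12)  (10,13)  (13,15)  (14,16)  (15,17)  (14,19)  (20,21)  (20,23)  (27,28)
take (1,3); take (4,5); take (7,11); skip (10,13); take (13,15); skip (14,16); take (15,17); take (20,21); take (27,28).
Selected 7 talks.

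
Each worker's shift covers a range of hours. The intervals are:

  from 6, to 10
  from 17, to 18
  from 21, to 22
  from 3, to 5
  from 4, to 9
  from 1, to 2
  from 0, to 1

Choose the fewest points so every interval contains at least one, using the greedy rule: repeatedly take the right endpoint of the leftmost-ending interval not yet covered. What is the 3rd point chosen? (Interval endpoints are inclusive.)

Process intervals by earliest right end; each time one isn't hit yet, stab at its right endpoint.
By right end: [0,1]  [1,2]  [3,5]  [4,9]  [6,10]  [17,18]  [21,22]
[0,1] uncovered → point at 1; [3,5] uncovered → point at 5; [6,10] uncovered → point at 10; [17,18] uncovered → point at 18; [21,22] uncovered → point at 22.
Points: 1, 5, 10, 18, 22 (5 total).

10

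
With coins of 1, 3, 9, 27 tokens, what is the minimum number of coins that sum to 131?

Greedy: take as many of the largest coin as possible, then repeat with the remainder.
131 = 4×27 + 2×9 + 1×3 + 2×1
Total coins = 4 + 2 + 1 + 2 = 9

9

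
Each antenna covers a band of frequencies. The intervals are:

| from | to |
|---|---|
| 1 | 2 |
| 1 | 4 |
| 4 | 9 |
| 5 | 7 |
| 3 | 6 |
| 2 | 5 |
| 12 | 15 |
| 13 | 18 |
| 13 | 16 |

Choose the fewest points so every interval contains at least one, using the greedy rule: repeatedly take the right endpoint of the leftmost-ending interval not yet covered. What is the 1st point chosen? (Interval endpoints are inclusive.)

2

Process intervals by earliest right end; each time one isn't hit yet, stab at its right endpoint.
Sorted: [1,2] [1,4] [2,5] [3,6] [5,7] [4,9] [12,15] [13,16] [13,18]
{[1,2],[1,4],[2,5]} hit by 2; {[3,6],[5,7],[4,9]} hit by 6; {[12,15],[13,16],[13,18]} hit by 15.
Points: 2, 6, 15 (3 total).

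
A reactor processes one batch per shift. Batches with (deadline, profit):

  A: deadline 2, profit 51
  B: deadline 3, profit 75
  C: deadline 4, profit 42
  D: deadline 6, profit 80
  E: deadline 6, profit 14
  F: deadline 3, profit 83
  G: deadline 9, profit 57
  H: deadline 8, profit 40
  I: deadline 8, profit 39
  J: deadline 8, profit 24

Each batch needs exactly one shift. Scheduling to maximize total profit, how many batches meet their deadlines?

Profit order: F=83 D=80 B=75 G=57 A=51 C=42 H=40 I=39 J=24 E=14
Assign: F→slot 3, D→slot 6, B→slot 2, G→slot 9, A→slot 1, C→slot 4, H→slot 8, I→slot 7, J→slot 5, E skipped.
Slots: [1:A] [2:B] [3:F] [4:C] [5:J] [6:D] [7:I] [8:H] [9:G]
9 of 10 scheduled.

9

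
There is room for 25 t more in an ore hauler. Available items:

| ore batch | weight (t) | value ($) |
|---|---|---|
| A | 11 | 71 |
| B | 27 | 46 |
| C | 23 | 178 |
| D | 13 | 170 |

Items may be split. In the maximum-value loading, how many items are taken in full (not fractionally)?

1

Ratios (sorted): D 13.08, C 7.74, A 6.45, B 1.70
take D (13 @ 170); take 12/23 of C → 92.87. Capacity used 25/25.
1 item(s) taken whole; one partial (take 12/23 of C).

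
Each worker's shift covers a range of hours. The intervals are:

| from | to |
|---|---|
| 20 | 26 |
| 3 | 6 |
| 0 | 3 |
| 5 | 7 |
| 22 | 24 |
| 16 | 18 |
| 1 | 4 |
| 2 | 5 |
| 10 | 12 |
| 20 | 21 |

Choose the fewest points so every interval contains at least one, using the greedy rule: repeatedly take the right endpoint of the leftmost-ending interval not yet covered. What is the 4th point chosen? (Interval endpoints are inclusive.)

18

Sort by right endpoint; whenever an interval is uncovered, place a point at its right end.
By right end: [0,3]  [1,4]  [2,5]  [3,6]  [5,7]  [10,12]  [16,18]  [20,21]  [22,24]  [20,26]
[0,3] uncovered → point at 3; [5,7] uncovered → point at 7; [10,12] uncovered → point at 12; [16,18] uncovered → point at 18; [20,21] uncovered → point at 21; [22,24] uncovered → point at 24.
Points: 3, 7, 12, 18, 21, 24 (6 total).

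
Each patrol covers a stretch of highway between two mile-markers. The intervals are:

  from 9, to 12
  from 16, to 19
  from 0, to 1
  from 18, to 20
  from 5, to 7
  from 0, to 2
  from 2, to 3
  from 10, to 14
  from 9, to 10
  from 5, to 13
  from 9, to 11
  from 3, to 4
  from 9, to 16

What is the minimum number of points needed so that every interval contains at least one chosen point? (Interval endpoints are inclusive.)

5

Process intervals by earliest right end; each time one isn't hit yet, stab at its right endpoint.
Sorted: [0,1] [0,2] [2,3] [3,4] [5,7] [9,10] [9,11] [9,12] [5,13] [10,14] [9,16] [16,19] [18,20]
{[0,1],[0,2]} hit by 1; {[2,3],[3,4]} hit by 3; {[5,7]} hit by 7; {[9,10],[9,11],[9,12],[5,13],[10,14],[9,16]} hit by 10; {[16,19],[18,20]} hit by 19.
Points: 1, 3, 7, 10, 19 (5 total).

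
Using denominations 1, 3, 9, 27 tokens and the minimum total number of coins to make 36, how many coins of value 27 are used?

1

Use the largest denomination that fits, subtract, and repeat.
36 = 1×27 + 1×9
Count of 27: 1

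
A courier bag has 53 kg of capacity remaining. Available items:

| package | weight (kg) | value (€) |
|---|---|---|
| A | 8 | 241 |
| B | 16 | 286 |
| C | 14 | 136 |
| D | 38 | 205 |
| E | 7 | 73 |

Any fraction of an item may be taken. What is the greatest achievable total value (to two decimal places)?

779.16

Ratios (sorted): A 30.12, B 17.88, E 10.43, C 9.71, D 5.39
take A (8 @ 241); take B (16 @ 286); take E (7 @ 73); take C (14 @ 136); take 8/38 of D → 43.16. Capacity used 53/53.
Total value = 779.16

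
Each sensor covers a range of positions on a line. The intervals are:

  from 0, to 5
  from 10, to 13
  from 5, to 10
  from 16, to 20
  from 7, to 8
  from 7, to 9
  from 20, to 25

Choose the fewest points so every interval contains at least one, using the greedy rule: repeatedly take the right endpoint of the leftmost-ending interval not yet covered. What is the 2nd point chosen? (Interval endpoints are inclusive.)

By right end: [0,5]  [7,8]  [7,9]  [5,10]  [10,13]  [16,20]  [20,25]
[0,5] uncovered → point at 5; [7,8] uncovered → point at 8; [10,13] uncovered → point at 13; [16,20] uncovered → point at 20.
Points: 5, 8, 13, 20 (4 total).

8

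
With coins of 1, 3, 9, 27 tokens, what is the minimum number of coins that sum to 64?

4

64 = 2×27 + 1×9 + 1×1
Total coins = 2 + 1 + 1 = 4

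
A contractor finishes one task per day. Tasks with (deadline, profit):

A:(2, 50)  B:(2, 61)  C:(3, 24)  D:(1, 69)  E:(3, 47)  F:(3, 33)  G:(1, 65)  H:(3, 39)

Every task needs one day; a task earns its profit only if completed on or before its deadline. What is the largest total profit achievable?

177

Sort by profit descending; place each in the latest free slot ≤ its deadline.
By profit: D(d1,69), G(d1,65), B(d2,61), A(d2,50), E(d3,47), H(d3,39), F(d3,33), C(d3,24)
D→slot 1; G skipped; B→slot 2; A skipped; E→slot 3; H skipped; F skipped; C skipped.
Profit = 69 + 61 + 47 = 177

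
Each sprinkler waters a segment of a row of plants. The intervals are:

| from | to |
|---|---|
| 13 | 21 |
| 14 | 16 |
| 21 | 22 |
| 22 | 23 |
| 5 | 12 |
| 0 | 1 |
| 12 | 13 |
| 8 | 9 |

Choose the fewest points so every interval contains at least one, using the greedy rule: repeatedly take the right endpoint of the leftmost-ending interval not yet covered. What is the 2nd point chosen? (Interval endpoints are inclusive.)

By right end: [0,1]  [8,9]  [5,12]  [12,13]  [14,16]  [13,21]  [21,22]  [22,23]
[0,1] uncovered → point at 1; [8,9] uncovered → point at 9; [12,13] uncovered → point at 13; [14,16] uncovered → point at 16; [21,22] uncovered → point at 22.
Points: 1, 9, 13, 16, 22 (5 total).

9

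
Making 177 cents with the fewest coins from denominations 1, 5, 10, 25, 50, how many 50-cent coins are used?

3

177 − 3×50→27 − 1×25→2 − 2×1→0
Count of 50: 3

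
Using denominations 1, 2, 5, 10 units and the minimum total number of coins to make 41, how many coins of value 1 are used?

1

Use the largest denomination that fits, subtract, and repeat.
41 − 4×10→1 − 1×1→0
Count of 1: 1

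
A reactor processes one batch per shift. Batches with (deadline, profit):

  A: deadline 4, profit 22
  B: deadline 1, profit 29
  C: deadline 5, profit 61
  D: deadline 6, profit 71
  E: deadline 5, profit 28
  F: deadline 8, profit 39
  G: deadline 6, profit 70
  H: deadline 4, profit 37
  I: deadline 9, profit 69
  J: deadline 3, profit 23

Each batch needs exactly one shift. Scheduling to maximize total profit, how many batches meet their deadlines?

Take jobs in profit order; each goes to the latest open slot no later than its deadline.
Profit order: D=71 G=70 I=69 C=61 F=39 H=37 B=29 E=28 J=23 A=22
Assign: D→slot 6, G→slot 5, I→slot 9, C→slot 4, F→slot 8, H→slot 3, B→slot 1, E→slot 2, J skipped, A skipped.
Slots: [1:B] [2:E] [3:H] [4:C] [5:G] [6:D] [8:F] [9:I]
8 of 10 scheduled.

8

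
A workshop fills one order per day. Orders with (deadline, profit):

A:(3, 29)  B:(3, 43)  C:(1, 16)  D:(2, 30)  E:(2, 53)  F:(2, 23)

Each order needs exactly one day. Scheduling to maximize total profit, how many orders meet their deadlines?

Take jobs in profit order; each goes to the latest open slot no later than its deadline.
Profit order: E=53 B=43 D=30 A=29 F=23 C=16
Assign: E→slot 2, B→slot 3, D→slot 1, A skipped, F skipped, C skipped.
Slots: [1:D] [2:E] [3:B]
3 of 6 scheduled.

3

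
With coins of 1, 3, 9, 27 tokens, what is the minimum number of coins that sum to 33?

Use the largest denomination that fits, subtract, and repeat.
33 = 1×27 + 2×3
Total coins = 1 + 2 = 3

3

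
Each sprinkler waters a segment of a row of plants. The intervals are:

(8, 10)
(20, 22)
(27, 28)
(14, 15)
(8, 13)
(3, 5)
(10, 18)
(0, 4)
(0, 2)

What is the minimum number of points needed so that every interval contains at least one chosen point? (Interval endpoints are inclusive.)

6

Sorted: [0,2] [0,4] [3,5] [8,10] [8,13] [14,15] [10,18] [20,22] [27,28]
{[0,2],[0,4]} hit by 2; {[3,5]} hit by 5; {[8,10],[8,13]} hit by 10; {[14,15],[10,18]} hit by 15; {[20,22]} hit by 22; {[27,28]} hit by 28.
Points: 2, 5, 10, 15, 22, 28 (6 total).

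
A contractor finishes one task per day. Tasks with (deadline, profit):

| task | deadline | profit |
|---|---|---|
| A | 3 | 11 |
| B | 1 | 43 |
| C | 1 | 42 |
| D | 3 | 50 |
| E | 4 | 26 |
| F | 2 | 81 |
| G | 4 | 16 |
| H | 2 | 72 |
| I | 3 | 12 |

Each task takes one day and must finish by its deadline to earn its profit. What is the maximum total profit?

Sort by profit descending; place each in the latest free slot ≤ its deadline.
By profit: F(d2,81), H(d2,72), D(d3,50), B(d1,43), C(d1,42), E(d4,26), G(d4,16), I(d3,12), A(d3,11)
F→slot 2; H→slot 1; D→slot 3; B skipped; C skipped; E→slot 4; G skipped; I skipped; A skipped.
Profit = 72 + 81 + 50 + 26 = 229

229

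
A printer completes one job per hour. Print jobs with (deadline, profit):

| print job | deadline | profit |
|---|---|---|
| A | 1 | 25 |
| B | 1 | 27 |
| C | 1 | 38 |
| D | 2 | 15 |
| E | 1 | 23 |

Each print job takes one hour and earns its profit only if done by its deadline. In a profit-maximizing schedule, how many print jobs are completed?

Profit order: C=38 B=27 A=25 E=23 D=15
Assign: C→slot 1, B skipped, A skipped, E skipped, D→slot 2.
Slots: [1:C] [2:D]
2 of 5 scheduled.

2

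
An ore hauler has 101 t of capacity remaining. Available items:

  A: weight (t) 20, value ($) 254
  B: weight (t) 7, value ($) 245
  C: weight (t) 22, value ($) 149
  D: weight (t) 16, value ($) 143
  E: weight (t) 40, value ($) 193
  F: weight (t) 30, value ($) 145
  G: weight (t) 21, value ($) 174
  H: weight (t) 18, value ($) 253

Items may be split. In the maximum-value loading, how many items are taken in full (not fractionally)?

5

Order: B (245/7=35.00) > H (253/18=14.06) > A (254/20=12.70) > D (143/16=8.94) > G (174/21=8.29) > C (149/22=6.77) > F (145/30=4.83) > E (193/40=4.83)
Fill: take B (7 @ 245) → take H (18 @ 253) → take A (20 @ 254) → take D (16 @ 143) → take G (21 @ 174) → take 19/22 of C → 128.68; 101/101 used.
5 item(s) taken whole; one partial (take 19/22 of C).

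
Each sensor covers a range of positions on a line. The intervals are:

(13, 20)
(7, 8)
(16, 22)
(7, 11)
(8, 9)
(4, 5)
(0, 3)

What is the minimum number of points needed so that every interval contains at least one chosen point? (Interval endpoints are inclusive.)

4

Sort by right endpoint; whenever an interval is uncovered, place a point at its right end.
By right end: [0,3]  [4,5]  [7,8]  [8,9]  [7,11]  [13,20]  [16,22]
[0,3] uncovered → point at 3; [4,5] uncovered → point at 5; [7,8] uncovered → point at 8; [13,20] uncovered → point at 20.
Points: 3, 5, 8, 20 (4 total).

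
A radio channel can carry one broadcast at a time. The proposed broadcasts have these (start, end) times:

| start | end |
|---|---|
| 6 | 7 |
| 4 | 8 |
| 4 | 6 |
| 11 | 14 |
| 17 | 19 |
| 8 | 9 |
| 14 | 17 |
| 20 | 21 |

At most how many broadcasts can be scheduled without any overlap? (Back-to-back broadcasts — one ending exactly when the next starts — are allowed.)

By end time: (4,6), (6,7), (4,8), (8,9), (11,14), (14,17), (17,19), (20,21).
Pick (4,6); next start ≥ 6 → (6,7); next start ≥ 7 → (8,9); next start ≥ 9 → (11,14); next start ≥ 14 → (14,17); next start ≥ 17 → (17,19); next start ≥ 19 → (20,21).
Selected 7 broadcasts.

7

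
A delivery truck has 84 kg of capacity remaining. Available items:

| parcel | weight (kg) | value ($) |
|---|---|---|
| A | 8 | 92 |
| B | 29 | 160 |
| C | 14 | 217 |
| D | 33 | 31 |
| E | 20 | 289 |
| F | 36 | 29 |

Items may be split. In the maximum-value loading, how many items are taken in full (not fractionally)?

4

Sort by value per unit weight and fill in that order.
Order: C (217/14=15.50) > E (289/20=14.45) > A (92/8=11.50) > B (160/29=5.52) > D (31/33=0.94) > F (29/36=0.81)
Fill: take C (14 @ 217) → take E (20 @ 289) → take A (8 @ 92) → take B (29 @ 160) → take 13/33 of D → 12.21; 84/84 used.
4 item(s) taken whole; one partial (take 13/33 of D).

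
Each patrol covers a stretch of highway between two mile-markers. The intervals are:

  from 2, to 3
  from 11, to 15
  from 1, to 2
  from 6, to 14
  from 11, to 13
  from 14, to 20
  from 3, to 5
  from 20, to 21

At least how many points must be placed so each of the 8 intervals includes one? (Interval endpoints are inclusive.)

4

Sort by right endpoint; whenever an interval is uncovered, place a point at its right end.
By right end: [1,2]  [2,3]  [3,5]  [11,13]  [6,14]  [11,15]  [14,20]  [20,21]
[1,2] uncovered → point at 2; [3,5] uncovered → point at 5; [11,13] uncovered → point at 13; [14,20] uncovered → point at 20.
Points: 2, 5, 13, 20 (4 total).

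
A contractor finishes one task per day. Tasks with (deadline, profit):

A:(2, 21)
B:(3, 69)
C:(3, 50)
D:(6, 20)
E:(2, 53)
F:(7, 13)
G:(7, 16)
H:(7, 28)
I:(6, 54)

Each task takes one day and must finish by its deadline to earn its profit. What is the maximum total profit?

290

Take jobs in profit order; each goes to the latest open slot no later than its deadline.
By profit: B(d3,69), I(d6,54), E(d2,53), C(d3,50), H(d7,28), A(d2,21), D(d6,20), G(d7,16), F(d7,13)
B→slot 3; I→slot 6; E→slot 2; C→slot 1; H→slot 7; A skipped; D→slot 5; G→slot 4; F skipped.
Profit = 50 + 53 + 69 + 16 + 20 + 54 + 28 = 290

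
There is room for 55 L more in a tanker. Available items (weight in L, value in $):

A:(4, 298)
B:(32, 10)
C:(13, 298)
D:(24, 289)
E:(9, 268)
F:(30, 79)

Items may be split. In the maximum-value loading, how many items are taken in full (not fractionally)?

4

Ratios (sorted): A 74.50, E 29.78, C 22.92, D 12.04, F 2.63, B 0.31
take A (4 @ 298); take E (9 @ 268); take C (13 @ 298); take D (24 @ 289); take 5/30 of F → 13.17. Capacity used 55/55.
4 item(s) taken whole; one partial (take 5/30 of F).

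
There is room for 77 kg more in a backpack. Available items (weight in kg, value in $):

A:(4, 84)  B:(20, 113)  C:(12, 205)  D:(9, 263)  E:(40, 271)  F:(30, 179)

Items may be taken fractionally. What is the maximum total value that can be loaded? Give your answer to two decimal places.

Greedy by value/weight ratio, highest first.
Ratios (sorted): D 29.22, A 21.00, C 17.08, E 6.78, F 5.97, B 5.65
take D (9 @ 263); take A (4 @ 84); take C (12 @ 205); take E (40 @ 271); take 12/30 of F → 71.60. Capacity used 77/77.
Total value = 894.60

894.60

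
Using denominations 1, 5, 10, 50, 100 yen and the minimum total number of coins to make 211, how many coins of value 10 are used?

1

Use the largest denomination that fits, subtract, and repeat.
211 = 2×100 + 1×10 + 1×1
Count of 10: 1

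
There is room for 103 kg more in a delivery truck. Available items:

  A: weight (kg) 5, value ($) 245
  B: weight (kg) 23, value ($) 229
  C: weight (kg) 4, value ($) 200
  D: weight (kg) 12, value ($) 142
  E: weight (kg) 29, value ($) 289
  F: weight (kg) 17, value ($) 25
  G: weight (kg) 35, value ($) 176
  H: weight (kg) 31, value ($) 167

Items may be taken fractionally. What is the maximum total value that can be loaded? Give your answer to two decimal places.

Sort by value per unit weight and fill in that order.
Order: C (200/4=50.00) > A (245/5=49.00) > D (142/12=11.83) > E (289/29=9.97) > B (229/23=9.96) > H (167/31=5.39) > G (176/35=5.03) > F (25/17=1.47)
Fill: take C (4 @ 200) → take A (5 @ 245) → take D (12 @ 142) → take E (29 @ 289) → take B (23 @ 229) → take 30/31 of H → 161.61; 103/103 used.
Total value = 1266.61

1266.61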